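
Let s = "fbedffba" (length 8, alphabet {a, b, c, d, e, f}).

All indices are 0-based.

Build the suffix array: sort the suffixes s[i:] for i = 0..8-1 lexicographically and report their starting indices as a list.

[7, 6, 1, 3, 2, 5, 0, 4]

rank→(start, suffix):
  0 → (7, 'a')
  1 → (6, 'ba')
  2 → (1, 'bedffba')
  3 → (3, 'dffba')
  4 → (2, 'edffba')
  5 → (5, 'fba')
  6 → (0, 'fbedffba')
  7 → (4, 'ffba')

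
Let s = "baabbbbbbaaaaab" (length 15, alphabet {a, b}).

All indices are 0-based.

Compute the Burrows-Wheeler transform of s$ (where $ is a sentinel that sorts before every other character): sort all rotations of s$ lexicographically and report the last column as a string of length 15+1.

rank  rotation          last
    0  $baabbbbbbaaaaab  b
    1  aaaaab$baabbbbbb  b
    2  aaaab$baabbbbbba  a
    3  aaab$baabbbbbbaa  a
    4  aab$baabbbbbbaaa  a
    5  aabbbbbbaaaaab$b  b
    6  ab$baabbbbbbaaaa  a
    7  abbbbbbaaaaab$ba  a
    8  b$baabbbbbbaaaaa  a
    9  baaaaab$baabbbbb  b
   10  baabbbbbbaaaaab$  $
   11  bbaaaaab$baabbbb  b
   12  bbbaaaaab$baabbb  b
   13  bbbbaaaaab$baabb  b
   14  bbbbbaaaaab$baab  b
   15  bbbbbbaaaaab$baa  a

bbaaabaaab$bbbba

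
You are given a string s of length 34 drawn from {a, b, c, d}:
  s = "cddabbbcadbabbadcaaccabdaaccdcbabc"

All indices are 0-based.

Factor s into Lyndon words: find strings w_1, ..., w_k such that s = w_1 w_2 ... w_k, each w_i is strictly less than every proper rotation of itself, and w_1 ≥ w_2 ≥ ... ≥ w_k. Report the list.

emit factor 1: 'cdd' (i=0, period=3)
emit factor 2: 'abbbcadb' (i=3, period=8)
emit factor 3: 'abbadc' (i=11, period=6)
emit factor 4: 'aaccabdaaccdcbabc' (i=17, period=17)

["cdd", "abbbcadb", "abbadc", "aaccabdaaccdcbabc"]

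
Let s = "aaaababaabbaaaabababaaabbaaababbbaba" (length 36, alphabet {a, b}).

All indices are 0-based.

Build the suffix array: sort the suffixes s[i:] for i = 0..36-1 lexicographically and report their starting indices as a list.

[35, 0, 11, 1, 12, 25, 20, 2, 13, 26, 7, 21, 33, 18, 5, 16, 3, 14, 27, 8, 22, 29, 34, 10, 24, 19, 6, 32, 17, 4, 15, 28, 9, 23, 31, 30]

rank | idx | suffix
   0 |  35 | a
   1 |   0 | aaaababaabbaaaabababaaabbaaababbbaba
   2 |  11 | aaaabababaaabbaaababbbaba
   3 |   1 | aaababaabbaaaabababaaabbaaababbbaba
   4 |  12 | aaabababaaabbaaababbbaba
   5 |  25 | aaababbbaba
   6 |  20 | aaabbaaababbbaba
   7 |   2 | aababaabbaaaabababaaabbaaababbbaba
   8 |  13 | aabababaaabbaaababbbaba
   9 |  26 | aababbbaba
  10 |   7 | aabbaaaabababaaabbaaababbbaba
  11 |  21 | aabbaaababbbaba
  12 |  33 | aba
  13 |  18 | abaaabbaaababbbaba
  14 |   5 | abaabbaaaabababaaabbaaababbbaba
  15 |  16 | ababaaabbaaababbbaba
  16 |   3 | ababaabbaaaabababaaabbaaababbbaba
  17 |  14 | abababaaabbaaababbbaba
  18 |  27 | ababbbaba
  19 |   8 | abbaaaabababaaabbaaababbbaba
  20 |  22 | abbaaababbbaba
  21 |  29 | abbbaba
  22 |  34 | ba
  23 |  10 | baaaabababaaabbaaababbbaba
  24 |  24 | baaababbbaba
  25 |  19 | baaabbaaababbbaba
  26 |   6 | baabbaaaabababaaabbaaababbbaba
  27 |  32 | baba
  28 |  17 | babaaabbaaababbbaba
  29 |   4 | babaabbaaaabababaaabbaaababbbaba
  30 |  15 | bababaaabbaaababbbaba
  31 |  28 | babbbaba
  32 |   9 | bbaaaabababaaabbaaababbbaba
  33 |  23 | bbaaababbbaba
  34 |  31 | bbaba
  35 |  30 | bbbaba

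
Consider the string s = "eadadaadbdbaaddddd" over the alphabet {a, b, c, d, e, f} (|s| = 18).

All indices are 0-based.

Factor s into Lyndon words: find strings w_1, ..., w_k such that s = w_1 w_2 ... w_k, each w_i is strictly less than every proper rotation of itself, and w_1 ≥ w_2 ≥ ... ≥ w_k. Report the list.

["e", "ad", "ad", "aadbdbaaddddd"]

emit factor 1: 'e' (i=0, period=1)
emit factor 2: 'ad' (i=1, period=2)
emit factor 3: 'ad' (i=3, period=2)
emit factor 4: 'aadbdbaaddddd' (i=5, period=13)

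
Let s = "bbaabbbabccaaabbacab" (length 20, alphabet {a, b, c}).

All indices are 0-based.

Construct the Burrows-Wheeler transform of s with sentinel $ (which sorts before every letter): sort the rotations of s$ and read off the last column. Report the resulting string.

rank  rotation               last
    0  $bbaabbbabccaaabbacab  b
    1  aaabbacab$bbaabbbabcc  c
    2  aabbacab$bbaabbbabcca  a
    3  aabbbabccaaabbacab$bb  b
    4  ab$bbaabbbabccaaabbac  c
    5  abbacab$bbaabbbabccaa  a
    6  abbbabccaaabbacab$bba  a
    7  abccaaabbacab$bbaabbb  b
    8  acab$bbaabbbabccaaabb  b
    9  b$bbaabbbabccaaabbaca  a
   10  baabbbabccaaabbacab$b  b
   11  babccaaabbacab$bbaabb  b
   12  bacab$bbaabbbabccaaab  b
   13  bbaabbbabccaaabbacab$  $
   14  bbabccaaabbacab$bbaab  b
   15  bbacab$bbaabbbabccaaa  a
   16  bbbabccaaabbacab$bbaa  a
   17  bccaaabbacab$bbaabbba  a
   18  caaabbacab$bbaabbbabc  c
   19  cab$bbaabbbabccaaabba  a
   20  ccaaabbacab$bbaabbbab  b

bcabcaabbabbb$baaacab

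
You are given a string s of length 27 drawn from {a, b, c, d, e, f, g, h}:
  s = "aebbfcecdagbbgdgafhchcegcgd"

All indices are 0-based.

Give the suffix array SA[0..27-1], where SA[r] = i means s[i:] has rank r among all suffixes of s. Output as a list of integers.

sorted suffixes:
  #0 SA[0]=0  'aebbfcecdagbbgdgafhchcegcgd'
  #1 SA[1]=16  'afhchcegcgd'
  #2 SA[2]=9  'agbbgdgafhchcegcgd'
  #3 SA[3]=2  'bbfcecdagbbgdgafhchcegcgd'
  #4 SA[4]=11  'bbgdgafhchcegcgd'
  #5 SA[5]=3  'bfcecdagbbgdgafhchcegcgd'
  #6 SA[6]=12  'bgdgafhchcegcgd'
  #7 SA[7]=7  'cdagbbgdgafhchcegcgd'
  #8 SA[8]=5  'cecdagbbgdgafhchcegcgd'
  #9 SA[9]=21  'cegcgd'
  #10 SA[10]=24  'cgd'
  #11 SA[11]=19  'chcegcgd'
  #12 SA[12]=26  'd'
  #13 SA[13]=8  'dagbbgdgafhchcegcgd'
  #14 SA[14]=14  'dgafhchcegcgd'
  #15 SA[15]=1  'ebbfcecdagbbgdgafhchcegcgd'
  #16 SA[16]=6  'ecdagbbgdgafhchcegcgd'
  #17 SA[17]=22  'egcgd'
  #18 SA[18]=4  'fcecdagbbgdgafhchcegcgd'
  #19 SA[19]=17  'fhchcegcgd'
  #20 SA[20]=15  'gafhchcegcgd'
  #21 SA[21]=10  'gbbgdgafhchcegcgd'
  #22 SA[22]=23  'gcgd'
  #23 SA[23]=25  'gd'
  #24 SA[24]=13  'gdgafhchcegcgd'
  #25 SA[25]=20  'hcegcgd'
  #26 SA[26]=18  'hchcegcgd'

[0, 16, 9, 2, 11, 3, 12, 7, 5, 21, 24, 19, 26, 8, 14, 1, 6, 22, 4, 17, 15, 10, 23, 25, 13, 20, 18]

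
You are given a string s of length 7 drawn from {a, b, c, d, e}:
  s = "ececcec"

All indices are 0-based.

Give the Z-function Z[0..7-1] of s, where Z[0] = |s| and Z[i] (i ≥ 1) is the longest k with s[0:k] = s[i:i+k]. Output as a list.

[7, 0, 2, 0, 0, 2, 0]

Z[0]=7
i=1: fresh scan; Z[1]=0
i=2: fresh scan; Z[2]=2 scan→box=[2,4)
i=3: min(r-i=1, Z[1]=0)=0; Z[3]=0
i=4: fresh scan; Z[4]=0
i=5: fresh scan; Z[5]=2 scan→box=[5,7)
i=6: min(r-i=1, Z[1]=0)=0; Z[6]=0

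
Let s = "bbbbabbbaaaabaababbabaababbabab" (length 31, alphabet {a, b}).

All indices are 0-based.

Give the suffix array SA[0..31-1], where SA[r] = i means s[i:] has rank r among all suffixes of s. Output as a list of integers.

[8, 9, 10, 13, 21, 29, 11, 19, 27, 14, 22, 16, 24, 4, 30, 7, 12, 20, 28, 18, 26, 15, 23, 3, 6, 17, 25, 2, 5, 1, 0]

sorted suffixes:
  #0 SA[0]=8  'aaaabaababbabaababbabab'
  #1 SA[1]=9  'aaabaababbabaababbabab'
  #2 SA[2]=10  'aabaababbabaababbabab'
  #3 SA[3]=13  'aababbabaababbabab'
  #4 SA[4]=21  'aababbabab'
  #5 SA[5]=29  'ab'
  #6 SA[6]=11  'abaababbabaababbabab'
  #7 SA[7]=19  'abaababbabab'
  #8 SA[8]=27  'abab'
  #9 SA[9]=14  'ababbabaababbabab'
  #10 SA[10]=22  'ababbabab'
  #11 SA[11]=16  'abbabaababbabab'
  #12 SA[12]=24  'abbabab'
  #13 SA[13]=4  'abbbaaaabaababbabaababbabab'
  #14 SA[14]=30  'b'
  #15 SA[15]=7  'baaaabaababbabaababbabab'
  #16 SA[16]=12  'baababbabaababbabab'
  #17 SA[17]=20  'baababbabab'
  #18 SA[18]=28  'bab'
  #19 SA[19]=18  'babaababbabab'
  #20 SA[20]=26  'babab'
  #21 SA[21]=15  'babbabaababbabab'
  #22 SA[22]=23  'babbabab'
  #23 SA[23]=3  'babbbaaaabaababbabaababbabab'
  #24 SA[24]=6  'bbaaaabaababbabaababbabab'
  #25 SA[25]=17  'bbabaababbabab'
  #26 SA[26]=25  'bbabab'
  #27 SA[27]=2  'bbabbbaaaabaababbabaababbabab'
  #28 SA[28]=5  'bbbaaaabaababbabaababbabab'
  #29 SA[29]=1  'bbbabbbaaaabaababbabaababbabab'
  #30 SA[30]=0  'bbbbabbbaaaabaababbabaababbabab'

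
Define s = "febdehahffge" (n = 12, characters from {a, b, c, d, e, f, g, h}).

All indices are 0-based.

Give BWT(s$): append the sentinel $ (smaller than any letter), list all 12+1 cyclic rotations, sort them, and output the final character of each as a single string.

ehebgfd$hffea

rank  rotation       last
    0  $febdehahffge  e
    1  ahffge$febdeh  h
    2  bdehahffge$fe  e
    3  dehahffge$feb  b
    4  e$febdehahffg  g
    5  ebdehahffge$f  f
    6  ehahffge$febd  d
    7  febdehahffge$  $
    8  ffge$febdehah  h
    9  fge$febdehahf  f
   10  ge$febdehahff  f
   11  hahffge$febde  e
   12  hffge$febdeha  a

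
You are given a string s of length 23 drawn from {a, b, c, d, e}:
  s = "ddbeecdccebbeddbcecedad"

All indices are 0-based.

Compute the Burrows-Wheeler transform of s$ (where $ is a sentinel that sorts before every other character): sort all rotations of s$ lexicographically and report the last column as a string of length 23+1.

ddedbddecbeaeddce$ceccbb

rank  rotation                  last
    0  $ddbeecdccebbeddbcecedad  d
    1  ad$ddbeecdccebbeddbceced  d
    2  bbeddbcecedad$ddbeecdcce  e
    3  bcecedad$ddbeecdccebbedd  d
    4  beddbcecedad$ddbeecdcceb  b
    5  beecdccebbeddbcecedad$dd  d
    6  ccebbeddbcecedad$ddbeecd  d
    7  cdccebbeddbcecedad$ddbee  e
    8  cebbeddbcecedad$ddbeecdc  c
    9  cecedad$ddbeecdccebbeddb  b
   10  cedad$ddbeecdccebbeddbce  e
   11  d$ddbeecdccebbeddbceceda  a
   12  dad$ddbeecdccebbeddbcece  e
   13  dbcecedad$ddbeecdccebbed  d
   14  dbeecdccebbeddbcecedad$d  d
   15  dccebbeddbcecedad$ddbeec  c
   16  ddbcecedad$ddbeecdccebbe  e
   17  ddbeecdccebbeddbcecedad$  $
   18  ebbeddbcecedad$ddbeecdcc  c
   19  ecdccebbeddbcecedad$ddbe  e
   20  ecedad$ddbeecdccebbeddbc  c
   21  edad$ddbeecdccebbeddbcec  c
   22  eddbcecedad$ddbeecdccebb  b
   23  eecdccebbeddbcecedad$ddb  b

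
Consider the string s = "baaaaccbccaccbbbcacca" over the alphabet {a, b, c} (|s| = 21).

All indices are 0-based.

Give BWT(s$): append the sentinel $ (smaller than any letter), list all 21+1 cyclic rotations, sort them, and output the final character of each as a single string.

acbaacca$cbbccbcccabaa

rank  rotation                last
    0  $baaaaccbccaccbbbcacca  a
    1  a$baaaaccbccaccbbbcacc  c
    2  aaaaccbccaccbbbcacca$b  b
    3  aaaccbccaccbbbcacca$ba  a
    4  aaccbccaccbbbcacca$baa  a
    5  acca$baaaaccbccaccbbbc  c
    6  accbbbcacca$baaaaccbcc  c
    7  accbccaccbbbcacca$baaa  a
    8  baaaaccbccaccbbbcacca$  $
    9  bbbcacca$baaaaccbccacc  c
   10  bbcacca$baaaaccbccaccb  b
   11  bcacca$baaaaccbccaccbb  b
   12  bccaccbbbcacca$baaaacc  c
   13  ca$baaaaccbccaccbbbcac  c
   14  cacca$baaaaccbccaccbbb  b
   15  caccbbbcacca$baaaaccbc  c
   16  cbbbcacca$baaaaccbccac  c
   17  cbccaccbbbcacca$baaaac  c
   18  cca$baaaaccbccaccbbbca  a
   19  ccaccbbbcacca$baaaaccb  b
   20  ccbbbcacca$baaaaccbcca  a
   21  ccbccaccbbbcacca$baaaa  a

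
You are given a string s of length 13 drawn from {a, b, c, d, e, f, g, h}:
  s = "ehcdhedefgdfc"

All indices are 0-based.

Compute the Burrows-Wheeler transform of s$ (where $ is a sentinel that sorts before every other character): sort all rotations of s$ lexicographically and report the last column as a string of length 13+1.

cfhegchd$defed

rank  rotation        last
    0  $ehcdhedefgdfc  c
    1  c$ehcdhedefgdf  f
    2  cdhedefgdfc$eh  h
    3  defgdfc$ehcdhe  e
    4  dfc$ehcdhedefg  g
    5  dhedefgdfc$ehc  c
    6  edefgdfc$ehcdh  h
    7  efgdfc$ehcdhed  d
    8  ehcdhedefgdfc$  $
    9  fc$ehcdhedefgd  d
   10  fgdfc$ehcdhede  e
   11  gdfc$ehcdhedef  f
   12  hcdhedefgdfc$e  e
   13  hedefgdfc$ehcd  d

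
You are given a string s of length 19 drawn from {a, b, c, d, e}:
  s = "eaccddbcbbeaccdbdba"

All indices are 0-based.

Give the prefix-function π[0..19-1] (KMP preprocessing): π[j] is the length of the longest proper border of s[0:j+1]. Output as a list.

π[0] = 0
j=1 s[j]='a': π[1]=0 (border '')
j=2 s[j]='c': π[2]=0 (border '')
j=3 s[j]='c': π[3]=0 (border '')
j=4 s[j]='d': π[4]=0 (border '')
j=5 s[j]='d': π[5]=0 (border '')
j=6 s[j]='b': π[6]=0 (border '')
j=7 s[j]='c': π[7]=0 (border '')
j=8 s[j]='b': π[8]=0 (border '')
j=9 s[j]='b': π[9]=0 (border '')
j=10 s[j]='e': π[10]=1 (border 'e')
j=11 s[j]='a': π[11]=2 (border 'ea')
j=12 s[j]='c': π[12]=3 (border 'eac')
j=13 s[j]='c': π[13]=4 (border 'eacc')
j=14 s[j]='d': π[14]=5 (border 'eaccd')
j=15 s[j]='b': k: 5→0; π[15]=0 (border '')
j=16 s[j]='d': π[16]=0 (border '')
j=17 s[j]='b': π[17]=0 (border '')
j=18 s[j]='a': π[18]=0 (border '')

[0, 0, 0, 0, 0, 0, 0, 0, 0, 0, 1, 2, 3, 4, 5, 0, 0, 0, 0]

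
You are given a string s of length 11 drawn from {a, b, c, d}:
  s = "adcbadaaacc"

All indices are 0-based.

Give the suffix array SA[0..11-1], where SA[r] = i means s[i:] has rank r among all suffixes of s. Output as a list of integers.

[6, 7, 8, 4, 0, 3, 10, 2, 9, 5, 1]

sorted suffixes:
  #0 SA[0]=6  'aaacc'
  #1 SA[1]=7  'aacc'
  #2 SA[2]=8  'acc'
  #3 SA[3]=4  'adaaacc'
  #4 SA[4]=0  'adcbadaaacc'
  #5 SA[5]=3  'badaaacc'
  #6 SA[6]=10  'c'
  #7 SA[7]=2  'cbadaaacc'
  #8 SA[8]=9  'cc'
  #9 SA[9]=5  'daaacc'
  #10 SA[10]=1  'dcbadaaacc'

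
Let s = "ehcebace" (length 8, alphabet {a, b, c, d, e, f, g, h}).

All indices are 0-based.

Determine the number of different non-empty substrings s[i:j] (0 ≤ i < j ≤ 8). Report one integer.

32

sorted suffixes:
  #0 SA[0]=5  'ace'
  #1 SA[1]=4  'bace'
  #2 SA[2]=6  'ce'
  #3 SA[3]=2  'cebace'
  #4 SA[4]=7  'e'
  #5 SA[5]=3  'ebace'
  #6 SA[6]=0  'ehcebace'
  #7 SA[7]=1  'hcebace'

SA = [5, 4, 6, 2, 7, 3, 0, 1]
i: (SA[i-1],SA[i]) lcp shared
  1: (5,4) 0 ''
  2: (4,6) 0 ''
  3: (6,2) 2 'ce'
  4: (2,7) 0 ''
  5: (7,3) 1 'e'
  6: (3,0) 1 'e'
  7: (0,1) 0 ''

n(n+1)/2 = 8·9/2 = 36
Σ LCP = 0 + 0 + 0 + 2 + 0 + 1 + 1 + 0 = 4
distinct = 36 − 4 = 32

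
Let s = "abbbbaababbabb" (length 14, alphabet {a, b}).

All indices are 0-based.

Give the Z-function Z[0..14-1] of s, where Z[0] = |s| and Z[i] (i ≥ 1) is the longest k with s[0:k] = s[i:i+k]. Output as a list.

Z[0]=14
i=1: fresh scan; Z[1]=0
i=2: fresh scan; Z[2]=0
i=3: fresh scan; Z[3]=0
i=4: fresh scan; Z[4]=0
i=5: fresh scan; Z[5]=1 extend→box=[5,6)
i=6: fresh scan; Z[6]=2 extend→box=[6,8)
i=7: min(r-i=1, Z[1]=0)=0; Z[7]=0
i=8: fresh scan; Z[8]=3 extend→box=[8,11)
i=9: min(r-i=2, Z[1]=0)=0; Z[9]=0
i=10: min(r-i=1, Z[2]=0)=0; Z[10]=0
i=11: fresh scan; Z[11]=3 extend→box=[11,14)
i=12: min(r-i=2, Z[1]=0)=0; Z[12]=0
i=13: min(r-i=1, Z[2]=0)=0; Z[13]=0

[14, 0, 0, 0, 0, 1, 2, 0, 3, 0, 0, 3, 0, 0]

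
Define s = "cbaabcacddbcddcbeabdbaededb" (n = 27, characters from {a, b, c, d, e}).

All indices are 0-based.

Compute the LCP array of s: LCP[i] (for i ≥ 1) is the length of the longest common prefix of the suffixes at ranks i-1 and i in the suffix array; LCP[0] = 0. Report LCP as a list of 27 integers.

rank→(start, suffix):
  0 → (2, 'aabcacddbcddcbeabdbaededb')
  1 → (3, 'abcacddbcddcbeabdbaededb')
  2 → (17, 'abdbaededb')
  3 → (6, 'acddbcddcbeabdbaededb')
  4 → (21, 'aededb')
  5 → (26, 'b')
  6 → (1, 'baabcacddbcddcbeabdbaededb')
  7 → (20, 'baededb')
  8 → (4, 'bcacddbcddcbeabdbaededb')
  9 → (10, 'bcddcbeabdbaededb')
  10 → (18, 'bdbaededb')
  11 → (15, 'beabdbaededb')
  12 → (5, 'cacddbcddcbeabdbaededb')
  13 → (0, 'cbaabcacddbcddcbeabdbaededb')
  14 → (14, 'cbeabdbaededb')
  15 → (7, 'cddbcddcbeabdbaededb')
  16 → (11, 'cddcbeabdbaededb')
  17 → (25, 'db')
  18 → (19, 'dbaededb')
  19 → (9, 'dbcddcbeabdbaededb')
  20 → (13, 'dcbeabdbaededb')
  21 → (8, 'ddbcddcbeabdbaededb')
  22 → (12, 'ddcbeabdbaededb')
  23 → (23, 'dedb')
  24 → (16, 'eabdbaededb')
  25 → (24, 'edb')
  26 → (22, 'ededb')

SA = [2, 3, 17, 6, 21, 26, 1, 20, 4, 10, 18, 15, 5, 0, 14, 7, 11, 25, 19, 9, 13, 8, 12, 23, 16, 24, 22]
i: (SA[i-1],SA[i]) lcp shared
  1: (2,3) 1 'a'
  2: (3,17) 2 'ab'
  3: (17,6) 1 'a'
  4: (6,21) 1 'a'
  5: (21,26) 0 ''
  6: (26,1) 1 'b'
  7: (1,20) 2 'ba'
  8: (20,4) 1 'b'
  9: (4,10) 2 'bc'
  10: (10,18) 1 'b'
  11: (18,15) 1 'b'
  12: (15,5) 0 ''
  13: (5,0) 1 'c'
  14: (0,14) 2 'cb'
  15: (14,7) 1 'c'
  16: (7,11) 3 'cdd'
  17: (11,25) 0 ''
  18: (25,19) 2 'db'
  19: (19,9) 2 'db'
  20: (9,13) 1 'd'
  21: (13,8) 1 'd'
  22: (8,12) 2 'dd'
  23: (12,23) 1 'd'
  24: (23,16) 0 ''
  25: (16,24) 1 'e'
  26: (24,22) 2 'ed'

[0, 1, 2, 1, 1, 0, 1, 2, 1, 2, 1, 1, 0, 1, 2, 1, 3, 0, 2, 2, 1, 1, 2, 1, 0, 1, 2]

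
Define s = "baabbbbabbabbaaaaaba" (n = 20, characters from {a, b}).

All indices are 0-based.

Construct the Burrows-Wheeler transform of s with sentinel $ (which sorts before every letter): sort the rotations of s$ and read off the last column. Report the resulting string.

rank  rotation               last
    0  $baabbbbabbabbaaaaaba  a
    1  a$baabbbbabbabbaaaaab  b
    2  aaaaaba$baabbbbabbabb  b
    3  aaaaba$baabbbbabbabba  a
    4  aaaba$baabbbbabbabbaa  a
    5  aaba$baabbbbabbabbaaa  a
    6  aabbbbabbabbaaaaaba$b  b
    7  aba$baabbbbabbabbaaaa  a
    8  abbaaaaaba$baabbbbabb  b
    9  abbabbaaaaaba$baabbbb  b
   10  abbbbabbabbaaaaaba$ba  a
   11  ba$baabbbbabbabbaaaaa  a
   12  baaaaaba$baabbbbabbab  b
   13  baabbbbabbabbaaaaaba$  $
   14  babbaaaaaba$baabbbbab  b
   15  babbabbaaaaaba$baabbb  b
   16  bbaaaaaba$baabbbbabba  a
   17  bbabbaaaaaba$baabbbba  a
   18  bbabbabbaaaaaba$baabb  b
   19  bbbabbabbaaaaaba$baab  b
   20  bbbbabbabbaaaaaba$baa  a

abbaaababbaab$bbaabba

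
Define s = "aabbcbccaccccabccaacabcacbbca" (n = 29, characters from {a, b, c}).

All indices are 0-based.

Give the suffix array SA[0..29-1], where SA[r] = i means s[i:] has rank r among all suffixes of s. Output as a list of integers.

rank | idx | suffix
   0 |  28 | a
   1 |   0 | aabbcbccaccccabccaacabcacbbca
   2 |  17 | aacabcacbbca
   3 |   1 | abbcbccaccccabccaacabcacbbca
   4 |  20 | abcacbbca
   5 |  13 | abccaacabcacbbca
   6 |  18 | acabcacbbca
   7 |  23 | acbbca
   8 |   8 | accccabccaacabcacbbca
   9 |  25 | bbca
  10 |   2 | bbcbccaccccabccaacabcacbbca
  11 |  26 | bca
  12 |  21 | bcacbbca
  13 |   3 | bcbccaccccabccaacabcacbbca
  14 |  14 | bccaacabcacbbca
  15 |   5 | bccaccccabccaacabcacbbca
  16 |  27 | ca
  17 |  16 | caacabcacbbca
  18 |  19 | cabcacbbca
  19 |  12 | cabccaacabcacbbca
  20 |  22 | cacbbca
  21 |   7 | caccccabccaacabcacbbca
  22 |  24 | cbbca
  23 |   4 | cbccaccccabccaacabcacbbca
  24 |  15 | ccaacabcacbbca
  25 |  11 | ccabccaacabcacbbca
  26 |   6 | ccaccccabccaacabcacbbca
  27 |  10 | cccabccaacabcacbbca
  28 |   9 | ccccabccaacabcacbbca

[28, 0, 17, 1, 20, 13, 18, 23, 8, 25, 2, 26, 21, 3, 14, 5, 27, 16, 19, 12, 22, 7, 24, 4, 15, 11, 6, 10, 9]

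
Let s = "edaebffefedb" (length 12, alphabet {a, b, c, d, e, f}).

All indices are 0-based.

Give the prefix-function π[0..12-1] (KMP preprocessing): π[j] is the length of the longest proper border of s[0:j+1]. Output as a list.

π[0] = 0
j=1 s[j]='d': π[1]=0 (border '')
j=2 s[j]='a': π[2]=0 (border '')
j=3 s[j]='e': π[3]=1 (border 'e')
j=4 s[j]='b': k: 1→0; π[4]=0 (border '')
j=5 s[j]='f': π[5]=0 (border '')
j=6 s[j]='f': π[6]=0 (border '')
j=7 s[j]='e': π[7]=1 (border 'e')
j=8 s[j]='f': k: 1→0; π[8]=0 (border '')
j=9 s[j]='e': π[9]=1 (border 'e')
j=10 s[j]='d': π[10]=2 (border 'ed')
j=11 s[j]='b': k: 2→0; π[11]=0 (border '')

[0, 0, 0, 1, 0, 0, 0, 1, 0, 1, 2, 0]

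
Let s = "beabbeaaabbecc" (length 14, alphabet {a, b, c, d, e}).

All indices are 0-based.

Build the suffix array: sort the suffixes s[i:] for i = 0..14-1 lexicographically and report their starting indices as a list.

[6, 7, 2, 8, 3, 9, 4, 0, 10, 13, 12, 5, 1, 11]

sorted suffixes:
  #0 SA[0]=6  'aaabbecc'
  #1 SA[1]=7  'aabbecc'
  #2 SA[2]=2  'abbeaaabbecc'
  #3 SA[3]=8  'abbecc'
  #4 SA[4]=3  'bbeaaabbecc'
  #5 SA[5]=9  'bbecc'
  #6 SA[6]=4  'beaaabbecc'
  #7 SA[7]=0  'beabbeaaabbecc'
  #8 SA[8]=10  'becc'
  #9 SA[9]=13  'c'
  #10 SA[10]=12  'cc'
  #11 SA[11]=5  'eaaabbecc'
  #12 SA[12]=1  'eabbeaaabbecc'
  #13 SA[13]=11  'ecc'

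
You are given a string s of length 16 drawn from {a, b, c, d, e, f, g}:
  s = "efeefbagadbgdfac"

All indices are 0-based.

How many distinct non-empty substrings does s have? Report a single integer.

126

rank→(start, suffix):
  0 → (14, 'ac')
  1 → (8, 'adbgdfac')
  2 → (6, 'agadbgdfac')
  3 → (5, 'bagadbgdfac')
  4 → (10, 'bgdfac')
  5 → (15, 'c')
  6 → (9, 'dbgdfac')
  7 → (12, 'dfac')
  8 → (2, 'eefbagadbgdfac')
  9 → (3, 'efbagadbgdfac')
  10 → (0, 'efeefbagadbgdfac')
  11 → (13, 'fac')
  12 → (4, 'fbagadbgdfac')
  13 → (1, 'feefbagadbgdfac')
  14 → (7, 'gadbgdfac')
  15 → (11, 'gdfac')

SA = [14, 8, 6, 5, 10, 15, 9, 12, 2, 3, 0, 13, 4, 1, 7, 11]
rank  pair      lcp
   1  s[14:],s[8:]  1  'a'
   2  s[8:],s[6:]  1  'a'
   3  s[6:],s[5:]  0  ''
   4  s[5:],s[10:]  1  'b'
   5  s[10:],s[15:]  0  ''
   6  s[15:],s[9:]  0  ''
   7  s[9:],s[12:]  1  'd'
   8  s[12:],s[2:]  0  ''
   9  s[2:],s[3:]  1  'e'
  10  s[3:],s[0:]  2  'ef'
  11  s[0:],s[13:]  0  ''
  12  s[13:],s[4:]  1  'f'
  13  s[4:],s[1:]  1  'f'
  14  s[1:],s[7:]  0  ''
  15  s[7:],s[11:]  1  'g'

n(n+1)/2 = 16·17/2 = 136
Σ LCP = 0 + 1 + 1 + 0 + 1 + 0 + 0 + 1 + 0 + 1 + 2 + 0 + 1 + 1 + 0 + 1 = 10
distinct = 136 − 10 = 126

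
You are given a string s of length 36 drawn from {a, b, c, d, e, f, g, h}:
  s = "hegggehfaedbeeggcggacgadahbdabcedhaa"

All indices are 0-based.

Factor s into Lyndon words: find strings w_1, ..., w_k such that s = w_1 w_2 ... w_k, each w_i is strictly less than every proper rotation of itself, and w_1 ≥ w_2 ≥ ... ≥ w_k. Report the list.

emit factor 1: 'h' (i=0, period=1)
emit factor 2: 'egggehf' (i=1, period=7)
emit factor 3: 'aedbeeggcgg' (i=8, period=11)
emit factor 4: 'acgadahbd' (i=19, period=9)
emit factor 5: 'abcedh' (i=28, period=6)
emit factor 6: 'a' (i=34, period=1)
emit factor 7: 'a' (i=35, period=1)

["h", "egggehf", "aedbeeggcgg", "acgadahbd", "abcedh", "a", "a"]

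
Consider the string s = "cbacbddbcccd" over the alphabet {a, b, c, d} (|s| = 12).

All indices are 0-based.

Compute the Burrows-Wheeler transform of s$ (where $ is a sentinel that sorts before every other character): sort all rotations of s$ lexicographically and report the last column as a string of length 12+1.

rank  rotation       last
    0  $cbacbddbcccd  d
    1  acbddbcccd$cb  b
    2  bacbddbcccd$c  c
    3  bcccd$cbacbdd  d
    4  bddbcccd$cbac  c
    5  cbacbddbcccd$  $
    6  cbddbcccd$cba  a
    7  cccd$cbacbddb  b
    8  ccd$cbacbddbc  c
    9  cd$cbacbddbcc  c
   10  d$cbacbddbccc  c
   11  dbcccd$cbacbd  d
   12  ddbcccd$cbacb  b

dbcdc$abcccdb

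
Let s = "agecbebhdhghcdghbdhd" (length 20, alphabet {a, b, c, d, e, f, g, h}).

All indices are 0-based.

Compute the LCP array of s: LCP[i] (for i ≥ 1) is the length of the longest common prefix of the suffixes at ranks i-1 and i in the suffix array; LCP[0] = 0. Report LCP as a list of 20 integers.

rank→(start, suffix):
  0 → (0, 'agecbebhdhghcdghbdhd')
  1 → (16, 'bdhd')
  2 → (4, 'bebhdhghcdghbdhd')
  3 → (6, 'bhdhghcdghbdhd')
  4 → (3, 'cbebhdhghcdghbdhd')
  5 → (12, 'cdghbdhd')
  6 → (19, 'd')
  7 → (13, 'dghbdhd')
  8 → (17, 'dhd')
  9 → (8, 'dhghcdghbdhd')
  10 → (5, 'ebhdhghcdghbdhd')
  11 → (2, 'ecbebhdhghcdghbdhd')
  12 → (1, 'gecbebhdhghcdghbdhd')
  13 → (14, 'ghbdhd')
  14 → (10, 'ghcdghbdhd')
  15 → (15, 'hbdhd')
  16 → (11, 'hcdghbdhd')
  17 → (18, 'hd')
  18 → (7, 'hdhghcdghbdhd')
  19 → (9, 'hghcdghbdhd')

SA = [0, 16, 4, 6, 3, 12, 19, 13, 17, 8, 5, 2, 1, 14, 10, 15, 11, 18, 7, 9]
rank  pair      lcp
   1  s[0:],s[16:]  0  ''
   2  s[16:],s[4:]  1  'b'
   3  s[4:],s[6:]  1  'b'
   4  s[6:],s[3:]  0  ''
   5  s[3:],s[12:]  1  'c'
   6  s[12:],s[19:]  0  ''
   7  s[19:],s[13:]  1  'd'
   8  s[13:],s[17:]  1  'd'
   9  s[17:],s[8:]  2  'dh'
  10  s[8:],s[5:]  0  ''
  11  s[5:],s[2:]  1  'e'
  12  s[2:],s[1:]  0  ''
  13  s[1:],s[14:]  1  'g'
  14  s[14:],s[10:]  2  'gh'
  15  s[10:],s[15:]  0  ''
  16  s[15:],s[11:]  1  'h'
  17  s[11:],s[18:]  1  'h'
  18  s[18:],s[7:]  2  'hd'
  19  s[7:],s[9:]  1  'h'

[0, 0, 1, 1, 0, 1, 0, 1, 1, 2, 0, 1, 0, 1, 2, 0, 1, 1, 2, 1]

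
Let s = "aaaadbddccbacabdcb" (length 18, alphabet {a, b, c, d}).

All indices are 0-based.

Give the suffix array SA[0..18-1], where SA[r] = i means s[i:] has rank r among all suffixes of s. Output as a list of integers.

[0, 1, 2, 13, 11, 3, 17, 10, 14, 5, 12, 16, 9, 8, 4, 15, 7, 6]

sorted suffixes:
  #0 SA[0]=0  'aaaadbddccbacabdcb'
  #1 SA[1]=1  'aaadbddccbacabdcb'
  #2 SA[2]=2  'aadbddccbacabdcb'
  #3 SA[3]=13  'abdcb'
  #4 SA[4]=11  'acabdcb'
  #5 SA[5]=3  'adbddccbacabdcb'
  #6 SA[6]=17  'b'
  #7 SA[7]=10  'bacabdcb'
  #8 SA[8]=14  'bdcb'
  #9 SA[9]=5  'bddccbacabdcb'
  #10 SA[10]=12  'cabdcb'
  #11 SA[11]=16  'cb'
  #12 SA[12]=9  'cbacabdcb'
  #13 SA[13]=8  'ccbacabdcb'
  #14 SA[14]=4  'dbddccbacabdcb'
  #15 SA[15]=15  'dcb'
  #16 SA[16]=7  'dccbacabdcb'
  #17 SA[17]=6  'ddccbacabdcb'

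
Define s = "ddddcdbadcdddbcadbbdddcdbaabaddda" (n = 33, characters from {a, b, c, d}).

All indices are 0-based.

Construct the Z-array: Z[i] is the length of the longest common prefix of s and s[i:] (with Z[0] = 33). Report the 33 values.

[33, 3, 2, 1, 0, 1, 0, 0, 1, 0, 3, 2, 1, 0, 0, 0, 1, 0, 0, 3, 2, 1, 0, 1, 0, 0, 0, 0, 0, 3, 2, 1, 0]

Z[0]=33
i=1: fresh scan; Z[1]=3 grow→box=[1,4)
i=2: min(r-i=2, Z[1]=3)=2; Z[2]=2
i=3: min(r-i=1, Z[2]=2)=1; Z[3]=1
i=4: fresh scan; Z[4]=0
i=5: fresh scan; Z[5]=1 grow→box=[5,6)
i=6: fresh scan; Z[6]=0
i=7: fresh scan; Z[7]=0
i=8: fresh scan; Z[8]=1 grow→box=[8,9)
i=9: fresh scan; Z[9]=0
i=10: fresh scan; Z[10]=3 grow→box=[10,13)
i=11: min(r-i=2, Z[1]=3)=2; Z[11]=2
i=12: min(r-i=1, Z[2]=2)=1; Z[12]=1
i=13: fresh scan; Z[13]=0
i=14: fresh scan; Z[14]=0
i=15: fresh scan; Z[15]=0
i=16: fresh scan; Z[16]=1 grow→box=[16,17)
i=17: fresh scan; Z[17]=0
i=18: fresh scan; Z[18]=0
i=19: fresh scan; Z[19]=3 grow→box=[19,22)
i=20: min(r-i=2, Z[1]=3)=2; Z[20]=2
i=21: min(r-i=1, Z[2]=2)=1; Z[21]=1
i=22: fresh scan; Z[22]=0
i=23: fresh scan; Z[23]=1 grow→box=[23,24)
i=24: fresh scan; Z[24]=0
i=25: fresh scan; Z[25]=0
i=26: fresh scan; Z[26]=0
i=27: fresh scan; Z[27]=0
i=28: fresh scan; Z[28]=0
i=29: fresh scan; Z[29]=3 grow→box=[29,32)
i=30: min(r-i=2, Z[1]=3)=2; Z[30]=2
i=31: min(r-i=1, Z[2]=2)=1; Z[31]=1
i=32: fresh scan; Z[32]=0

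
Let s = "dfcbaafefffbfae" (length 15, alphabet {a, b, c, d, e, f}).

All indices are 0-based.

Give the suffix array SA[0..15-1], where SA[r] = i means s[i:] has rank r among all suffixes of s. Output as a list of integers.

[4, 13, 5, 3, 11, 2, 0, 14, 7, 12, 10, 1, 6, 9, 8]

sorted suffixes:
  #0 SA[0]=4  'aafefffbfae'
  #1 SA[1]=13  'ae'
  #2 SA[2]=5  'afefffbfae'
  #3 SA[3]=3  'baafefffbfae'
  #4 SA[4]=11  'bfae'
  #5 SA[5]=2  'cbaafefffbfae'
  #6 SA[6]=0  'dfcbaafefffbfae'
  #7 SA[7]=14  'e'
  #8 SA[8]=7  'efffbfae'
  #9 SA[9]=12  'fae'
  #10 SA[10]=10  'fbfae'
  #11 SA[11]=1  'fcbaafefffbfae'
  #12 SA[12]=6  'fefffbfae'
  #13 SA[13]=9  'ffbfae'
  #14 SA[14]=8  'fffbfae'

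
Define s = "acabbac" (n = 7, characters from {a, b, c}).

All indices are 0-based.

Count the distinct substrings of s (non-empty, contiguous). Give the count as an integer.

23

rank→(start, suffix):
  0 → (2, 'abbac')
  1 → (5, 'ac')
  2 → (0, 'acabbac')
  3 → (4, 'bac')
  4 → (3, 'bbac')
  5 → (6, 'c')
  6 → (1, 'cabbac')

SA = [2, 5, 0, 4, 3, 6, 1]
[i] adj suffixes → lcp
  [1] 2/5 → 1 ('a')
  [2] 5/0 → 2 ('ac')
  [3] 0/4 → 0 ('')
  [4] 4/3 → 1 ('b')
  [5] 3/6 → 0 ('')
  [6] 6/1 → 1 ('c')

n(n+1)/2 = 7·8/2 = 28
Σ LCP = 0 + 1 + 2 + 0 + 1 + 0 + 1 = 5
distinct = 28 − 5 = 23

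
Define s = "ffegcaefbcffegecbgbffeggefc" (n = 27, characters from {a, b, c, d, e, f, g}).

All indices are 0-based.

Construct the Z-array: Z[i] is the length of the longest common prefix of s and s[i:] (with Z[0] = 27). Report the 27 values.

[27, 1, 0, 0, 0, 0, 0, 1, 0, 0, 4, 1, 0, 0, 0, 0, 0, 0, 0, 4, 1, 0, 0, 0, 0, 1, 0]

Z[0]=27
i=1: i≥r, start 0; Z[1]=1 grow→box=[1,2)
i=2: i≥r, start 0; Z[2]=0
i=3: i≥r, start 0; Z[3]=0
i=4: i≥r, start 0; Z[4]=0
i=5: i≥r, start 0; Z[5]=0
i=6: i≥r, start 0; Z[6]=0
i=7: i≥r, start 0; Z[7]=1 grow→box=[7,8)
i=8: i≥r, start 0; Z[8]=0
i=9: i≥r, start 0; Z[9]=0
i=10: i≥r, start 0; Z[10]=4 grow→box=[10,14)
i=11: min(r-i=3, Z[1]=1)=1; Z[11]=1
i=12: min(r-i=2, Z[2]=0)=0; Z[12]=0
i=13: min(r-i=1, Z[3]=0)=0; Z[13]=0
i=14: i≥r, start 0; Z[14]=0
i=15: i≥r, start 0; Z[15]=0
i=16: i≥r, start 0; Z[16]=0
i=17: i≥r, start 0; Z[17]=0
i=18: i≥r, start 0; Z[18]=0
i=19: i≥r, start 0; Z[19]=4 grow→box=[19,23)
i=20: min(r-i=3, Z[1]=1)=1; Z[20]=1
i=21: min(r-i=2, Z[2]=0)=0; Z[21]=0
i=22: min(r-i=1, Z[3]=0)=0; Z[22]=0
i=23: i≥r, start 0; Z[23]=0
i=24: i≥r, start 0; Z[24]=0
i=25: i≥r, start 0; Z[25]=1 grow→box=[25,26)
i=26: i≥r, start 0; Z[26]=0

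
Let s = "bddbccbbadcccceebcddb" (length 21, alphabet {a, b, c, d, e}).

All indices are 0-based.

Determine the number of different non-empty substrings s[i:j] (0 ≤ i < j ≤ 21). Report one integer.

sorted suffixes:
  #0 SA[0]=8  'adcccceebcddb'
  #1 SA[1]=20  'b'
  #2 SA[2]=7  'badcccceebcddb'
  #3 SA[3]=6  'bbadcccceebcddb'
  #4 SA[4]=3  'bccbbadcccceebcddb'
  #5 SA[5]=16  'bcddb'
  #6 SA[6]=0  'bddbccbbadcccceebcddb'
  #7 SA[7]=5  'cbbadcccceebcddb'
  #8 SA[8]=4  'ccbbadcccceebcddb'
  #9 SA[9]=10  'cccceebcddb'
  #10 SA[10]=11  'ccceebcddb'
  #11 SA[11]=12  'cceebcddb'
  #12 SA[12]=17  'cddb'
  #13 SA[13]=13  'ceebcddb'
  #14 SA[14]=19  'db'
  #15 SA[15]=2  'dbccbbadcccceebcddb'
  #16 SA[16]=9  'dcccceebcddb'
  #17 SA[17]=18  'ddb'
  #18 SA[18]=1  'ddbccbbadcccceebcddb'
  #19 SA[19]=15  'ebcddb'
  #20 SA[20]=14  'eebcddb'

SA = [8, 20, 7, 6, 3, 16, 0, 5, 4, 10, 11, 12, 17, 13, 19, 2, 9, 18, 1, 15, 14]
i: (SA[i-1],SA[i]) lcp shared
  1: (8,20) 0 ''
  2: (20,7) 1 'b'
  3: (7,6) 1 'b'
  4: (6,3) 1 'b'
  5: (3,16) 2 'bc'
  6: (16,0) 1 'b'
  7: (0,5) 0 ''
  8: (5,4) 1 'c'
  9: (4,10) 2 'cc'
  10: (10,11) 3 'ccc'
  11: (11,12) 2 'cc'
  12: (12,17) 1 'c'
  13: (17,13) 1 'c'
  14: (13,19) 0 ''
  15: (19,2) 2 'db'
  16: (2,9) 1 'd'
  17: (9,18) 1 'd'
  18: (18,1) 3 'ddb'
  19: (1,15) 0 ''
  20: (15,14) 1 'e'

n(n+1)/2 = 21·22/2 = 231
Σ LCP = 0 + 0 + 1 + 1 + 1 + 2 + 1 + 0 + 1 + 2 + 3 + 2 + 1 + 1 + 0 + 2 + 1 + 1 + 3 + 0 + 1 = 24
distinct = 231 − 24 = 207

207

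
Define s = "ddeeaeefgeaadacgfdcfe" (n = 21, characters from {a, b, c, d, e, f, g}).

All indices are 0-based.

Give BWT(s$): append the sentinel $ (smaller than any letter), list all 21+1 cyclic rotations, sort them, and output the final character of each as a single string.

rank  rotation                last
    0  $ddeeaeefgeaadacgfdcfe  e
    1  aadacgfdcfe$ddeeaeefge  e
    2  acgfdcfe$ddeeaeefgeaad  d
    3  adacgfdcfe$ddeeaeefgea  a
    4  aeefgeaadacgfdcfe$ddee  e
    5  cfe$ddeeaeefgeaadacgfd  d
    6  cgfdcfe$ddeeaeefgeaada  a
    7  dacgfdcfe$ddeeaeefgeaa  a
    8  dcfe$ddeeaeefgeaadacgf  f
    9  ddeeaeefgeaadacgfdcfe$  $
   10  deeaeefgeaadacgfdcfe$d  d
   11  e$ddeeaeefgeaadacgfdcf  f
   12  eaadacgfdcfe$ddeeaeefg  g
   13  eaeefgeaadacgfdcfe$dde  e
   14  eeaeefgeaadacgfdcfe$dd  d
   15  eefgeaadacgfdcfe$ddeea  a
   16  efgeaadacgfdcfe$ddeeae  e
   17  fdcfe$ddeeaeefgeaadacg  g
   18  fe$ddeeaeefgeaadacgfdc  c
   19  fgeaadacgfdcfe$ddeeaee  e
   20  geaadacgfdcfe$ddeeaeef  f
   21  gfdcfe$ddeeaeefgeaadac  c

eedaedaaf$dfgedaegcefc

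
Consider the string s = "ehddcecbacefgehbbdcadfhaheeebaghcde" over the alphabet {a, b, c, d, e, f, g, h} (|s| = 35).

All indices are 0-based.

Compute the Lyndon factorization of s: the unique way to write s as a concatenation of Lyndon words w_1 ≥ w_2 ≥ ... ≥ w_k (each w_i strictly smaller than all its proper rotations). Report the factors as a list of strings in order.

["eh", "d", "d", "ce", "c", "b", "acefgehbbdcadfhaheeebaghcde"]

emit factor 1: 'eh' (i=0, period=2)
emit factor 2: 'd' (i=2, period=1)
emit factor 3: 'd' (i=3, period=1)
emit factor 4: 'ce' (i=4, period=2)
emit factor 5: 'c' (i=6, period=1)
emit factor 6: 'b' (i=7, period=1)
emit factor 7: 'acefgehbbdcadfhaheeebaghcde' (i=8, period=27)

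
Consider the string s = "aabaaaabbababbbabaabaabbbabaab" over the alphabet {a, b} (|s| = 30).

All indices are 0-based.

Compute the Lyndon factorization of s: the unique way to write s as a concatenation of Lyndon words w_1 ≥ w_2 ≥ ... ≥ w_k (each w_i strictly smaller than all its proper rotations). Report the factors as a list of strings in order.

["aab", "aaaabbababbbabaabaabbbabaab"]

emit factor 1: 'aab' (i=0, period=3)
emit factor 2: 'aaaabbababbbabaabaabbbabaab' (i=3, period=27)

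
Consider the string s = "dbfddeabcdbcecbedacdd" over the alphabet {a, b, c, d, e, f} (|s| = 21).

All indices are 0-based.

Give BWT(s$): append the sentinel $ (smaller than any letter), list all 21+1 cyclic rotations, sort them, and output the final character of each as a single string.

dedadcdebabdec$cfddcbb

rank  rotation                last
    0  $dbfddeabcdbcecbedacdd  d
    1  abcdbcecbedacdd$dbfdde  e
    2  acdd$dbfddeabcdbcecbed  d
    3  bcdbcecbedacdd$dbfddea  a
    4  bcecbedacdd$dbfddeabcd  d
    5  bedacdd$dbfddeabcdbcec  c
    6  bfddeabcdbcecbedacdd$d  d
    7  cbedacdd$dbfddeabcdbce  e
    8  cdbcecbedacdd$dbfddeab  b
    9  cdd$dbfddeabcdbcecbeda  a
   10  cecbedacdd$dbfddeabcdb  b
   11  d$dbfddeabcdbcecbedacd  d
   12  dacdd$dbfddeabcdbcecbe  e
   13  dbcecbedacdd$dbfddeabc  c
   14  dbfddeabcdbcecbedacdd$  $
   15  dd$dbfddeabcdbcecbedac  c
   16  ddeabcdbcecbedacdd$dbf  f
   17  deabcdbcecbedacdd$dbfd  d
   18  eabcdbcecbedacdd$dbfdd  d
   19  ecbedacdd$dbfddeabcdbc  c
   20  edacdd$dbfddeabcdbcecb  b
   21  fddeabcdbcecbedacdd$db  b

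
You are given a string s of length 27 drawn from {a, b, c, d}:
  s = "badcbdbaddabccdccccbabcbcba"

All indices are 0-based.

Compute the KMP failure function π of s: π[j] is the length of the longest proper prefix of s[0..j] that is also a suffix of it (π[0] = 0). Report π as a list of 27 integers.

π[0] = 0
j=1 s[j]='a': π[1]=0 (border '')
j=2 s[j]='d': π[2]=0 (border '')
j=3 s[j]='c': π[3]=0 (border '')
j=4 s[j]='b': π[4]=1 (border 'b')
j=5 s[j]='d': k: 1→0; π[5]=0 (border '')
j=6 s[j]='b': π[6]=1 (border 'b')
j=7 s[j]='a': π[7]=2 (border 'ba')
j=8 s[j]='d': π[8]=3 (border 'bad')
j=9 s[j]='d': k: 3→0; π[9]=0 (border '')
j=10 s[j]='a': π[10]=0 (border '')
j=11 s[j]='b': π[11]=1 (border 'b')
j=12 s[j]='c': k: 1→0; π[12]=0 (border '')
j=13 s[j]='c': π[13]=0 (border '')
j=14 s[j]='d': π[14]=0 (border '')
j=15 s[j]='c': π[15]=0 (border '')
j=16 s[j]='c': π[16]=0 (border '')
j=17 s[j]='c': π[17]=0 (border '')
j=18 s[j]='c': π[18]=0 (border '')
j=19 s[j]='b': π[19]=1 (border 'b')
j=20 s[j]='a': π[20]=2 (border 'ba')
j=21 s[j]='b': k: 2→0; π[21]=1 (border 'b')
j=22 s[j]='c': k: 1→0; π[22]=0 (border '')
j=23 s[j]='b': π[23]=1 (border 'b')
j=24 s[j]='c': k: 1→0; π[24]=0 (border '')
j=25 s[j]='b': π[25]=1 (border 'b')
j=26 s[j]='a': π[26]=2 (border 'ba')

[0, 0, 0, 0, 1, 0, 1, 2, 3, 0, 0, 1, 0, 0, 0, 0, 0, 0, 0, 1, 2, 1, 0, 1, 0, 1, 2]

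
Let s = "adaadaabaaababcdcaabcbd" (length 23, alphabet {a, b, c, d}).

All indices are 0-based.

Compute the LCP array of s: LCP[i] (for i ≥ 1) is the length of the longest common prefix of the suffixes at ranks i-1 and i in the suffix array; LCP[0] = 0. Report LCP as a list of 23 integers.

[0, 2, 4, 3, 2, 1, 3, 2, 3, 1, 4, 0, 2, 1, 2, 1, 0, 1, 1, 0, 1, 3, 1]

rank | idx | suffix
   0 |   8 | aaababcdcaabcbd
   1 |   5 | aabaaababcdcaabcbd
   2 |   9 | aababcdcaabcbd
   3 |  17 | aabcbd
   4 |   2 | aadaabaaababcdcaabcbd
   5 |   6 | abaaababcdcaabcbd
   6 |  10 | ababcdcaabcbd
   7 |  18 | abcbd
   8 |  12 | abcdcaabcbd
   9 |   3 | adaabaaababcdcaabcbd
  10 |   0 | adaadaabaaababcdcaabcbd
  11 |   7 | baaababcdcaabcbd
  12 |  11 | babcdcaabcbd
  13 |  19 | bcbd
  14 |  13 | bcdcaabcbd
  15 |  21 | bd
  16 |  16 | caabcbd
  17 |  20 | cbd
  18 |  14 | cdcaabcbd
  19 |  22 | d
  20 |   4 | daabaaababcdcaabcbd
  21 |   1 | daadaabaaababcdcaabcbd
  22 |  15 | dcaabcbd

SA = [8, 5, 9, 17, 2, 6, 10, 18, 12, 3, 0, 7, 11, 19, 13, 21, 16, 20, 14, 22, 4, 1, 15]
rank  pair      lcp
   1  s[8:],s[5:]  2  'aa'
   2  s[5:],s[9:]  4  'aaba'
   3  s[9:],s[17:]  3  'aab'
   4  s[17:],s[2:]  2  'aa'
   5  s[2:],s[6:]  1  'a'
   6  s[6:],s[10:]  3  'aba'
   7  s[10:],s[18:]  2  'ab'
   8  s[18:],s[12:]  3  'abc'
   9  s[12:],s[3:]  1  'a'
  10  s[3:],s[0:]  4  'adaa'
  11  s[0:],s[7:]  0  ''
  12  s[7:],s[11:]  2  'ba'
  13  s[11:],s[19:]  1  'b'
  14  s[19:],s[13:]  2  'bc'
  15  s[13:],s[21:]  1  'b'
  16  s[21:],s[16:]  0  ''
  17  s[16:],s[20:]  1  'c'
  18  s[20:],s[14:]  1  'c'
  19  s[14:],s[22:]  0  ''
  20  s[22:],s[4:]  1  'd'
  21  s[4:],s[1:]  3  'daa'
  22  s[1:],s[15:]  1  'd'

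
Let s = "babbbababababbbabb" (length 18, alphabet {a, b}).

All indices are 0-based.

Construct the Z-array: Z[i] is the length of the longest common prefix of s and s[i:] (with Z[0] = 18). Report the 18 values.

Z[0]=18
i=1: fresh scan; Z[1]=0
i=2: fresh scan; Z[2]=1 grow→box=[2,3)
i=3: fresh scan; Z[3]=1 grow→box=[3,4)
i=4: fresh scan; Z[4]=3 grow→box=[4,7)
i=5: min(r-i=2, Z[1]=0)=0; Z[5]=0
i=6: min(r-i=1, Z[2]=1)=1; Z[6]=3 grow→box=[6,9)
i=7: min(r-i=2, Z[1]=0)=0; Z[7]=0
i=8: min(r-i=1, Z[2]=1)=1; Z[8]=3 grow→box=[8,11)
i=9: min(r-i=2, Z[1]=0)=0; Z[9]=0
i=10: min(r-i=1, Z[2]=1)=1; Z[10]=7 grow→box=[10,17)
i=11: min(r-i=6, Z[1]=0)=0; Z[11]=0
i=12: min(r-i=5, Z[2]=1)=1; Z[12]=1
i=13: min(r-i=4, Z[3]=1)=1; Z[13]=1
i=14: min(r-i=3, Z[4]=3)=3; Z[14]=4 grow→box=[14,18)
i=15: min(r-i=3, Z[1]=0)=0; Z[15]=0
i=16: min(r-i=2, Z[2]=1)=1; Z[16]=1
i=17: min(r-i=1, Z[3]=1)=1; Z[17]=1

[18, 0, 1, 1, 3, 0, 3, 0, 3, 0, 7, 0, 1, 1, 4, 0, 1, 1]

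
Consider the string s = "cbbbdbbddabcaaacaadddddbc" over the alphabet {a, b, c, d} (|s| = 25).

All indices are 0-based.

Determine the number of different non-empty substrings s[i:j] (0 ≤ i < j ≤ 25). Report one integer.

287

rank→(start, suffix):
  0 → (12, 'aaacaadddddbc')
  1 → (13, 'aacaadddddbc')
  2 → (16, 'aadddddbc')
  3 → (9, 'abcaaacaadddddbc')
  4 → (14, 'acaadddddbc')
  5 → (17, 'adddddbc')
  6 → (1, 'bbbdbbddabcaaacaadddddbc')
  7 → (2, 'bbdbbddabcaaacaadddddbc')
  8 → (5, 'bbddabcaaacaadddddbc')
  9 → (23, 'bc')
  10 → (10, 'bcaaacaadddddbc')
  11 → (3, 'bdbbddabcaaacaadddddbc')
  12 → (6, 'bddabcaaacaadddddbc')
  13 → (24, 'c')
  14 → (11, 'caaacaadddddbc')
  15 → (15, 'caadddddbc')
  16 → (0, 'cbbbdbbddabcaaacaadddddbc')
  17 → (8, 'dabcaaacaadddddbc')
  18 → (4, 'dbbddabcaaacaadddddbc')
  19 → (22, 'dbc')
  20 → (7, 'ddabcaaacaadddddbc')
  21 → (21, 'ddbc')
  22 → (20, 'dddbc')
  23 → (19, 'ddddbc')
  24 → (18, 'dddddbc')

SA = [12, 13, 16, 9, 14, 17, 1, 2, 5, 23, 10, 3, 6, 24, 11, 15, 0, 8, 4, 22, 7, 21, 20, 19, 18]
[i] adj suffixes → lcp
  [1] 12/13 → 2 ('aa')
  [2] 13/16 → 2 ('aa')
  [3] 16/9 → 1 ('a')
  [4] 9/14 → 1 ('a')
  [5] 14/17 → 1 ('a')
  [6] 17/1 → 0 ('')
  [7] 1/2 → 2 ('bb')
  [8] 2/5 → 3 ('bbd')
  [9] 5/23 → 1 ('b')
  [10] 23/10 → 2 ('bc')
  [11] 10/3 → 1 ('b')
  [12] 3/6 → 2 ('bd')
  [13] 6/24 → 0 ('')
  [14] 24/11 → 1 ('c')
  [15] 11/15 → 3 ('caa')
  [16] 15/0 → 1 ('c')
  [17] 0/8 → 0 ('')
  [18] 8/4 → 1 ('d')
  [19] 4/22 → 2 ('db')
  [20] 22/7 → 1 ('d')
  [21] 7/21 → 2 ('dd')
  [22] 21/20 → 2 ('dd')
  [23] 20/19 → 3 ('ddd')
  [24] 19/18 → 4 ('dddd')

n(n+1)/2 = 25·26/2 = 325
Σ LCP = 0 + 2 + 2 + 1 + 1 + 1 + 0 + 2 + 3 + 1 + 2 + 1 + 2 + 0 + 1 + 3 + 1 + 0 + 1 + 2 + 1 + 2 + 2 + 3 + 4 = 38
distinct = 325 − 38 = 287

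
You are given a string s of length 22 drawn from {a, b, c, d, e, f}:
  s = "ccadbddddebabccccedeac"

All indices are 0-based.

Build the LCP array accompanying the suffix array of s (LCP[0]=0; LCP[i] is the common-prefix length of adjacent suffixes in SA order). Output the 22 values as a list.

sorted suffixes:
  #0 SA[0]=11  'abccccedeac'
  #1 SA[1]=20  'ac'
  #2 SA[2]=2  'adbddddebabccccedeac'
  #3 SA[3]=10  'babccccedeac'
  #4 SA[4]=12  'bccccedeac'
  #5 SA[5]=4  'bddddebabccccedeac'
  #6 SA[6]=21  'c'
  #7 SA[7]=1  'cadbddddebabccccedeac'
  #8 SA[8]=0  'ccadbddddebabccccedeac'
  #9 SA[9]=13  'ccccedeac'
  #10 SA[10]=14  'cccedeac'
  #11 SA[11]=15  'ccedeac'
  #12 SA[12]=16  'cedeac'
  #13 SA[13]=3  'dbddddebabccccedeac'
  #14 SA[14]=5  'ddddebabccccedeac'
  #15 SA[15]=6  'dddebabccccedeac'
  #16 SA[16]=7  'ddebabccccedeac'
  #17 SA[17]=18  'deac'
  #18 SA[18]=8  'debabccccedeac'
  #19 SA[19]=19  'eac'
  #20 SA[20]=9  'ebabccccedeac'
  #21 SA[21]=17  'edeac'

SA = [11, 20, 2, 10, 12, 4, 21, 1, 0, 13, 14, 15, 16, 3, 5, 6, 7, 18, 8, 19, 9, 17]
rank  pair      lcp
   1  s[11:],s[20:]  1  'a'
   2  s[20:],s[2:]  1  'a'
   3  s[2:],s[10:]  0  ''
   4  s[10:],s[12:]  1  'b'
   5  s[12:],s[4:]  1  'b'
   6  s[4:],s[21:]  0  ''
   7  s[21:],s[1:]  1  'c'
   8  s[1:],s[0:]  1  'c'
   9  s[0:],s[13:]  2  'cc'
  10  s[13:],s[14:]  3  'ccc'
  11  s[14:],s[15:]  2  'cc'
  12  s[15:],s[16:]  1  'c'
  13  s[16:],s[3:]  0  ''
  14  s[3:],s[5:]  1  'd'
  15  s[5:],s[6:]  3  'ddd'
  16  s[6:],s[7:]  2  'dd'
  17  s[7:],s[18:]  1  'd'
  18  s[18:],s[8:]  2  'de'
  19  s[8:],s[19:]  0  ''
  20  s[19:],s[9:]  1  'e'
  21  s[9:],s[17:]  1  'e'

[0, 1, 1, 0, 1, 1, 0, 1, 1, 2, 3, 2, 1, 0, 1, 3, 2, 1, 2, 0, 1, 1]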